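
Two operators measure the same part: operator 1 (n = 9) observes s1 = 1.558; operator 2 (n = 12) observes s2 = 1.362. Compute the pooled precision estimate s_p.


s_p = sqrt(((n1-1)*s1^2 + (n2-1)*s2^2) / (n1+n2-2))
numerator = (9-1)*1.558^2 + (12-1)*1.362^2 = 19.418912 + 20.405484 = 39.824396
denominator = 9 + 12 - 2 = 19
s_p^2 = 39.824396 / 19 = 2.0960208
s_p = sqrt(2.0960208) = 1.4478

1.4478


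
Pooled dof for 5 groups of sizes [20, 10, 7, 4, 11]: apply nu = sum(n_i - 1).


nu = sum_i (n_i - 1)
nu = ((20 - 1) + (10 - 1) + (7 - 1) + (4 - 1) + (11 - 1))
nu = 19 + 9 + 6 + 3 + 10
nu = 47

47


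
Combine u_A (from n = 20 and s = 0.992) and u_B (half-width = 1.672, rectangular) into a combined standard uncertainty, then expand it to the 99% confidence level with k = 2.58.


u_A = s / sqrt(n) = 0.992 / sqrt(20) = 0.22181794
u_B = half_width / sqrt(3) = 1.672 / sqrt(3) = 0.96532965
uc = sqrt(u_A^2 + u_B^2) = sqrt(0.22181794^2 + 0.96532965^2) = 0.99048702
U = k * uc = 2.58 * 0.99048702
U = 2.5555

2.5555


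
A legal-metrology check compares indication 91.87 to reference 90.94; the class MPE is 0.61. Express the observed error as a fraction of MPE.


e = indication - reference = 91.87 - 90.94 = 0.9300
|e| = 0.9300
ratio = |e| / MPE = 0.9300 / 0.61
ratio = 1.5246

1.5246


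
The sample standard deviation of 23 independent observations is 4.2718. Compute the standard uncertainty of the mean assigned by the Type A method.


u_A = s / sqrt(n)
u_A = 4.2718 / sqrt(23)
u_A = 4.2718 / 4.7958315
u_A = 0.8907

0.8907


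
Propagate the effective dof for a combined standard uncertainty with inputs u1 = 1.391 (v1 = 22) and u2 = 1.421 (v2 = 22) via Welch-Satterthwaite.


uc = sqrt(u1^2 + u2^2) = sqrt(1.391^2 + 1.421^2) = 1.9884974
v_eff = uc^4 / (u1^4/v1 + u2^4/v2)
= 1.9884974^4 / (1.391^4/22 + 1.421^4/22)
= 15.63508 / 0.35550449
v_eff = 43.9800

43.9800


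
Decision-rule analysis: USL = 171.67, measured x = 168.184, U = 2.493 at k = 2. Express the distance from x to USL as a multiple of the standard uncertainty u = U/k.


u = U / k = 2.493 / 2 = 1.2465
margin = |USL - x| = |171.67 - 168.184| = 3.486
z = margin / u = 3.486 / 1.2465
z = 2.7966

2.7966


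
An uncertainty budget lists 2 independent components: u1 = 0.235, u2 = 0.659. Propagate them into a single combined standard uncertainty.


uc = sqrt(0.235^2 + 0.659^2)
uc = sqrt(0.489506)
uc = 0.6996

0.6996


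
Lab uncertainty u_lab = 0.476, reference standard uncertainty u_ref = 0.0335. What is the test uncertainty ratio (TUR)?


TUR = u_lab / u_ref
= 0.476 / 0.0335
= 14.2090

14.2090


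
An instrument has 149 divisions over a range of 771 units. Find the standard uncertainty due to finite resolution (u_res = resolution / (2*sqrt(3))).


resolution = range / divisions
resolution = 771 / 149 = 5.1744966
u_res = resolution / (2*sqrt(3))
u_res = 5.1744966 / 3.4641016
u_res = 1.4937

1.4937


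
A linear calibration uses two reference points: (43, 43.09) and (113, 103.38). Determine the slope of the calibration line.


slope = (y2 - y1) / (x2 - x1)
= (103.38 - 43.09) / (113 - 43)
= 60.2900 / 70
= 0.8613

0.8613


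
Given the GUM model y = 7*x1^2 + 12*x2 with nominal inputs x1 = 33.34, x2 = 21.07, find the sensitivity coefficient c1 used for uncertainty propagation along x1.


y = 7*x1^2 + 12*x2
dy/dx1 = 2*7*x1
Evaluate at x1 = 33.34: c1 = 14 * 33.34
c1 = 466.7600

466.7600


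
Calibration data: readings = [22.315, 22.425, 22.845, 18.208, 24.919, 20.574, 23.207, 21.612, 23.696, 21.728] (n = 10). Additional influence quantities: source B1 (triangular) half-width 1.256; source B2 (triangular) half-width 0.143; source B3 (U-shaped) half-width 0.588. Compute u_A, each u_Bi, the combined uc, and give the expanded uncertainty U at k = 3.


mean = (22.315 + 22.425 + 22.845 + 18.208 + 24.919 + 20.574 + 23.207 + 21.612 + 23.696 + 21.728) / 10 = 22.1529
s = sqrt(sum((x - mean)^2)/(n-1)) = 1.8333692
u_A = s / sqrt(n) = 1.8333692 / sqrt(10) = 0.57976225
u_B1 = 1.256 / sqrt(6) = 0.51275985
u_B2 = 0.143 / sqrt(6) = 0.058379506
u_B3 = 0.588 / sqrt(2) = 0.41577879
uc = sqrt(0.57976225^2 + 0.51275985^2 + 0.058379506^2 + 0.41577879^2) = 0.8805266
U = k * uc = 3 * 0.8805266
U = 2.6416

2.6416


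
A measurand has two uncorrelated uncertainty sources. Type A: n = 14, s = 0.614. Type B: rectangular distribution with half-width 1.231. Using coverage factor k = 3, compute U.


u_A = s / sqrt(n) = 0.614 / sqrt(14) = 0.1640984
u_B = half_width / sqrt(3) = 1.231 / sqrt(3) = 0.71071818
uc = sqrt(u_A^2 + u_B^2) = sqrt(0.1640984^2 + 0.71071818^2) = 0.72941663
U = k * uc = 3 * 0.72941663
U = 2.1882

2.1882


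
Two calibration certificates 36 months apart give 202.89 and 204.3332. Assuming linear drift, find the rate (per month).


rate = (v2 - v1) / months
= (204.3332 - 202.89) / 36
= 1.4432 / 36
= 0.0401

0.0401


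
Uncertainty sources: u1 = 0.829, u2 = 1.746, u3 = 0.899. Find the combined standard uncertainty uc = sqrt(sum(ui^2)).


uc = sqrt(0.829^2 + 1.746^2 + 0.899^2)
uc = sqrt(4.543958)
uc = 2.1317

2.1317


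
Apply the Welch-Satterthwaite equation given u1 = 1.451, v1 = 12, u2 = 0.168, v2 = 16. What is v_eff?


uc = sqrt(u1^2 + u2^2) = sqrt(1.451^2 + 0.168^2) = 1.4606933
v_eff = uc^4 / (u1^4/v1 + u2^4/v2)
= 1.4606933^4 / (1.451^4/12 + 0.168^4/16)
= 4.5523553 / 0.36944257
v_eff = 12.3222

12.3222


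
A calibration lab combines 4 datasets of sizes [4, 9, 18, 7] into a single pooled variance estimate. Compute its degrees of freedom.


nu = sum_i (n_i - 1)
nu = ((4 - 1) + (9 - 1) + (18 - 1) + (7 - 1))
nu = 3 + 8 + 17 + 6
nu = 34

34


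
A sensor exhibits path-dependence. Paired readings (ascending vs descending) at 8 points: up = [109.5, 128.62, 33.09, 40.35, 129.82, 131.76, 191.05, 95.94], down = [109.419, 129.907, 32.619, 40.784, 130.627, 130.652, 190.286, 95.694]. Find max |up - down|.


|109.5 - 109.419| = 0.0810
|128.62 - 129.907| = 1.2870
|33.09 - 32.619| = 0.4710
|40.35 - 40.784| = 0.4340
|129.82 - 130.627| = 0.8070
|131.76 - 130.652| = 1.1080
|191.05 - 190.286| = 0.7640
|95.94 - 95.694| = 0.2460
hysteresis = max(diffs) = 1.2870

1.2870


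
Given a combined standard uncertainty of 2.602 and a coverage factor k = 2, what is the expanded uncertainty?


U = k * uc
U = 2 * 2.602
U = 5.2040

5.2040


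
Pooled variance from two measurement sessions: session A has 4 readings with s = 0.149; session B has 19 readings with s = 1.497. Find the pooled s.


s_p = sqrt(((n1-1)*s1^2 + (n2-1)*s2^2) / (n1+n2-2))
numerator = (4-1)*0.149^2 + (19-1)*1.497^2 = 0.066603 + 40.338162 = 40.404765
denominator = 4 + 19 - 2 = 21
s_p^2 = 40.404765 / 21 = 1.9240364
s_p = sqrt(1.9240364) = 1.3871

1.3871


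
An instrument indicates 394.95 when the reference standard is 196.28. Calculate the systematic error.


Systematic error = measured - true
= 394.95 - 196.28
= 198.6700

198.6700


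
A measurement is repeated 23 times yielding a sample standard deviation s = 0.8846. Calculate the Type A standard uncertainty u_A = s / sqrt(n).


u_A = s / sqrt(n)
u_A = 0.8846 / sqrt(23)
u_A = 0.8846 / 4.7958315
u_A = 0.1845

0.1845


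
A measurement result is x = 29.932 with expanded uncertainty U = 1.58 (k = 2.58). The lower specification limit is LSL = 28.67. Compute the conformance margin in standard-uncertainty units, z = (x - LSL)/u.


u = U / k = 1.58 / 2.58 = 0.6124031
margin = |LSL - x| = |28.67 - 29.932| = 1.262
z = margin / u = 1.262 / 0.6124031
z = 2.0607

2.0607


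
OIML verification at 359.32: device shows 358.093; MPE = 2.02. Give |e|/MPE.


e = indication - reference = 358.093 - 359.32 = -1.2270
|e| = 1.2270
ratio = |e| / MPE = 1.2270 / 2.02
ratio = 0.6074

0.6074


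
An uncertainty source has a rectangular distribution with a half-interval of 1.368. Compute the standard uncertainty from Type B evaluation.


u_B = half_width / sqrt(3)
u_B = 1.368 / 1.7320508
u_B = 0.7898

0.7898


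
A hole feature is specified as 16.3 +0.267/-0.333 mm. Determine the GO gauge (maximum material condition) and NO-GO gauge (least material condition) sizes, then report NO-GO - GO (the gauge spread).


GO = nominal - lower_tol (smallest hole = maximum material condition)
GO = 16.3 - 0.333 = 15.967
NO-GO = nominal + upper_tol (largest hole = least material condition)
NO-GO = 16.3 + 0.267 = 16.567
spread = NO-GO - GO = 16.567 - 15.967 = 0.6000

0.6000


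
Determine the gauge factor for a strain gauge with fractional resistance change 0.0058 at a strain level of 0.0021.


GF = (dR/R) / epsilon
= 0.0058 / 0.0021
= 2.7619

2.7619


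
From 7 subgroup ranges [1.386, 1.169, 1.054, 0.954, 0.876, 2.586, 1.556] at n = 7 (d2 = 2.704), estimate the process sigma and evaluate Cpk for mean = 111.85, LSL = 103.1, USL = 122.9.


R_bar = (1.386 + 1.169 + 1.054 + 0.954 + 0.876 + 2.586 + 1.556) / 7 = 1.3687143
sigma = R_bar / d2 = 1.3687143 / 2.704 = 0.50618132
Cp = (USL - LSL)/(6*sigma) = (122.9 - 103.1)/(6*0.50618132) = 6.5194
Cpu = (122.9 - 111.85)/(3*0.50618132) = 7.2767
Cpl = (111.85 - 103.1)/(3*0.50618132) = 5.7621
Cpk = min(Cpu, Cpl) = 5.7621

5.7621


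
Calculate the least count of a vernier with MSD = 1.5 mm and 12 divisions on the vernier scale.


LC = MSD / n_div
= 1.5 / 12
= 0.1250

0.1250


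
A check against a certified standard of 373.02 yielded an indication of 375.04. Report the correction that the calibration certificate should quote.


Correction = standard - reading
= 373.02 - 375.04
= -2.0200

-2.0200


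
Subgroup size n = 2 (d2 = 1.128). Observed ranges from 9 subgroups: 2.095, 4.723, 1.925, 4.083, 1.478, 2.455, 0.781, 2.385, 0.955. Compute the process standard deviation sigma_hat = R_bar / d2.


R_bar = (2.095 + 4.723 + 1.925 + 4.083 + 1.478 + 2.455 + 0.781 + 2.385 + 0.955) / 9
R_bar = 20.88 / 9 = 2.32
sigma_hat = R_bar / d2 = 2.32 / 1.128 = 2.0567

2.0567


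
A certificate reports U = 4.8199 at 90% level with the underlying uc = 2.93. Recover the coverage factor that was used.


k = U / uc
k = 4.8199 / 2.93
k = 1.645

1.645


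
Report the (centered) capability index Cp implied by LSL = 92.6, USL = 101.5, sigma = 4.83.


Cp = (USL - LSL) / (6 * sigma)
= (101.5 - 92.6) / (6 * 4.83)
= 8.9000 / 28.9800
= 0.3071

0.3071


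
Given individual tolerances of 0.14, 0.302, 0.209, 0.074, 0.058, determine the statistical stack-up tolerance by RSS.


RSS = sqrt(0.14^2 + 0.302^2 + 0.209^2 + 0.074^2 + 0.058^2)
= sqrt(0.163325)
= 0.4041

0.4041


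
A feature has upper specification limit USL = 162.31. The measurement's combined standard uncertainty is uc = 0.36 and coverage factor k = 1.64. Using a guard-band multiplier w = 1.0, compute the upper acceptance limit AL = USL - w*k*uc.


U = k * uc = 1.64 * 0.36 = 0.5904
guard band g = w * U = 1.0 * 0.5904 = 0.5904
AL = USL - g = 162.31 - 0.5904
AL = 161.7196

161.7196


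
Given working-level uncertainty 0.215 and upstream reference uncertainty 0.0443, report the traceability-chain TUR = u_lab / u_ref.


TUR = u_lab / u_ref
= 0.215 / 0.0443
= 4.8533

4.8533


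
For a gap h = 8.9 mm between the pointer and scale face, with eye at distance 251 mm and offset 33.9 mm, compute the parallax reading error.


error = h * offset / d
= 8.9 * 33.9 / 251
= 1.2020

1.2020


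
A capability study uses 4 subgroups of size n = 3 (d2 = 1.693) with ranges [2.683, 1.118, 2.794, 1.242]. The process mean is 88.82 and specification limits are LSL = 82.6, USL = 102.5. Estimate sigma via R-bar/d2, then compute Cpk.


R_bar = (2.683 + 1.118 + 2.794 + 1.242) / 4 = 1.95925
sigma = R_bar / d2 = 1.95925 / 1.693 = 1.1572652
Cp = (USL - LSL)/(6*sigma) = (102.5 - 82.6)/(6*1.1572652) = 2.8660
Cpu = (102.5 - 88.82)/(3*1.1572652) = 3.9403
Cpl = (88.82 - 82.6)/(3*1.1572652) = 1.7916
Cpk = min(Cpu, Cpl) = 1.7916

1.7916


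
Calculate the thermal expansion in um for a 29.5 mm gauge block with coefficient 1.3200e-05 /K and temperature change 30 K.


dL = L * alpha * dT
= 29.5 * 1.3200e-05 * 30
= 0.0116820 mm
dL_um = 0.0116820 * 1000 = 11.6820 um

11.6820


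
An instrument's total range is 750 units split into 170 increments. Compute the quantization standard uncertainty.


resolution = range / divisions
resolution = 750 / 170 = 4.4117647
u_res = resolution / (2*sqrt(3))
u_res = 4.4117647 / 3.4641016
u_res = 1.2736

1.2736


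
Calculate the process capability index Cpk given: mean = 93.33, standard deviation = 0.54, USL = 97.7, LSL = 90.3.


Cpu = (USL - mean) / (3*sigma) = (97.7 - 93.33) / (3*0.54) = 2.6975
Cpl = (mean - LSL) / (3*sigma) = (93.33 - 90.3) / (3*0.54) = 1.8704
Cpk = min(Cpu, Cpl) = 1.8704

1.8704


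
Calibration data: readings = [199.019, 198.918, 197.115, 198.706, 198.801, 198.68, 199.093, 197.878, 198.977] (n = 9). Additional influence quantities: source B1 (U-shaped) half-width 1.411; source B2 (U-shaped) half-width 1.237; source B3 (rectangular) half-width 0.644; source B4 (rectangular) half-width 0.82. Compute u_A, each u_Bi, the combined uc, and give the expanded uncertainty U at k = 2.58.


mean = (199.019 + 198.918 + 197.115 + 198.706 + 198.801 + 198.68 + 199.093 + 197.878 + 198.977) / 9 = 198.5763333
s = sqrt(sum((x - mean)^2)/(n-1)) = 0.65587423
u_A = s / sqrt(n) = 0.65587423 / sqrt(9) = 0.21862474
u_B1 = 1.411 / sqrt(2) = 0.99772767
u_B2 = 1.237 / sqrt(2) = 0.87469109
u_B3 = 0.644 / sqrt(3) = 0.37181357
u_B4 = 0.82 / sqrt(3) = 0.47342722
uc = sqrt(0.21862474^2 + 0.99772767^2 + 0.87469109^2 + 0.37181357^2 + 0.47342722^2) = 1.4733365
U = k * uc = 2.58 * 1.4733365
U = 3.8012

3.8012


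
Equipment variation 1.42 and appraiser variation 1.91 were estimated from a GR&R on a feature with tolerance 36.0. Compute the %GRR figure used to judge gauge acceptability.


GRR = sqrt(EV^2 + AV^2) = sqrt(1.42^2 + 1.91^2) = 2.380021
%GRR = GRR / tol * 100 = 2.380021 / 36.0 * 100
%GRR = 6.6112

6.6112


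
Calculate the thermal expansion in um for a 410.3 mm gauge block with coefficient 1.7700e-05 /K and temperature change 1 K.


dL = L * alpha * dT
= 410.3 * 1.7700e-05 * 1
= 0.0072623 mm
dL_um = 0.0072623 * 1000 = 7.2623 um

7.2623


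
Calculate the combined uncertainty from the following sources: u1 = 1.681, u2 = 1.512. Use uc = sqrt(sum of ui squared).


uc = sqrt(1.681^2 + 1.512^2)
uc = sqrt(5.111905)
uc = 2.2610

2.2610


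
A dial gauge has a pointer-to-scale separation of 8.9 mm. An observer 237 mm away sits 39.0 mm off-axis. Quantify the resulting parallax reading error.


error = h * offset / d
= 8.9 * 39.0 / 237
= 1.4646

1.4646


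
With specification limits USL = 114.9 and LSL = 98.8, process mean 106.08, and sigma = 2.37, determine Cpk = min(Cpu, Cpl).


Cpu = (USL - mean) / (3*sigma) = (114.9 - 106.08) / (3*2.37) = 1.2405
Cpl = (mean - LSL) / (3*sigma) = (106.08 - 98.8) / (3*2.37) = 1.0239
Cpk = min(Cpu, Cpl) = 1.0239

1.0239


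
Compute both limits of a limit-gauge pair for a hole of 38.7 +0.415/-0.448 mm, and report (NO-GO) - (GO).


GO = nominal - lower_tol (smallest hole = maximum material condition)
GO = 38.7 - 0.448 = 38.252
NO-GO = nominal + upper_tol (largest hole = least material condition)
NO-GO = 38.7 + 0.415 = 39.115
spread = NO-GO - GO = 39.115 - 38.252 = 0.8630

0.8630


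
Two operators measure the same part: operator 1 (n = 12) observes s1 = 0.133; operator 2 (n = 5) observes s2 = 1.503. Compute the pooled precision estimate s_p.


s_p = sqrt(((n1-1)*s1^2 + (n2-1)*s2^2) / (n1+n2-2))
numerator = (12-1)*0.133^2 + (5-1)*1.503^2 = 0.194579 + 9.036036 = 9.230615
denominator = 12 + 5 - 2 = 15
s_p^2 = 9.230615 / 15 = 0.61537433
s_p = sqrt(0.61537433) = 0.7845

0.7845


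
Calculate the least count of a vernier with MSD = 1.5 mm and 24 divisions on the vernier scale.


LC = MSD / n_div
= 1.5 / 24
= 0.0625

0.0625


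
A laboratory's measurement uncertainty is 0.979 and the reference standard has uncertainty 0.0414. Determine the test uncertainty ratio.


TUR = u_lab / u_ref
= 0.979 / 0.0414
= 23.6473

23.6473


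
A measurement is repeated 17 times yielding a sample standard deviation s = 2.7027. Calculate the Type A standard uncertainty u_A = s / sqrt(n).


u_A = s / sqrt(n)
u_A = 2.7027 / sqrt(17)
u_A = 2.7027 / 4.1231056
u_A = 0.6555

0.6555


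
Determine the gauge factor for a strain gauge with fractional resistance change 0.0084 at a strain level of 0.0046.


GF = (dR/R) / epsilon
= 0.0084 / 0.0046
= 1.8261

1.8261


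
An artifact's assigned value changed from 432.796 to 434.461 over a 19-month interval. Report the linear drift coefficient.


rate = (v2 - v1) / months
= (434.461 - 432.796) / 19
= 1.6650 / 19
= 0.0876

0.0876


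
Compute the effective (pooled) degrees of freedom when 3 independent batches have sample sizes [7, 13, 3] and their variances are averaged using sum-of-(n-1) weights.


nu = sum_i (n_i - 1)
nu = ((7 - 1) + (13 - 1) + (3 - 1))
nu = 6 + 12 + 2
nu = 20

20


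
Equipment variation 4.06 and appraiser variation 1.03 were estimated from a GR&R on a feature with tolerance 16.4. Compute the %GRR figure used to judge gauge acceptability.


GRR = sqrt(EV^2 + AV^2) = sqrt(4.06^2 + 1.03^2) = 4.1886155
%GRR = GRR / tol * 100 = 4.1886155 / 16.4 * 100
%GRR = 25.5403

25.5403


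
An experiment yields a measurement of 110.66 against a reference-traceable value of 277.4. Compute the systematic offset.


Systematic error = measured - true
= 110.66 - 277.4
= -166.7400

-166.7400


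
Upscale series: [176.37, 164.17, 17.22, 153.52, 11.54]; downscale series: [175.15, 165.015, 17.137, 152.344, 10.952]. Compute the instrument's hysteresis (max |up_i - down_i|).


|176.37 - 175.15| = 1.2200
|164.17 - 165.015| = 0.8450
|17.22 - 17.137| = 0.0830
|153.52 - 152.344| = 1.1760
|11.54 - 10.952| = 0.5880
hysteresis = max(diffs) = 1.2200

1.2200


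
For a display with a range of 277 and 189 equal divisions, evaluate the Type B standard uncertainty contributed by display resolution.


resolution = range / divisions
resolution = 277 / 189 = 1.4656085
u_res = resolution / (2*sqrt(3))
u_res = 1.4656085 / 3.4641016
u_res = 0.4231

0.4231


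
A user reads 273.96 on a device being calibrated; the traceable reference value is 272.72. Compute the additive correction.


Correction = standard - reading
= 272.72 - 273.96
= -1.2400

-1.2400


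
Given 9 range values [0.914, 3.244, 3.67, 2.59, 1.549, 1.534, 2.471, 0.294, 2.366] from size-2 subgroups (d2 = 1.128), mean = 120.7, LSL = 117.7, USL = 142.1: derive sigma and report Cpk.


R_bar = (0.914 + 3.244 + 3.67 + 2.59 + 1.549 + 1.534 + 2.471 + 0.294 + 2.366) / 9 = 2.0702222
sigma = R_bar / d2 = 2.0702222 / 1.128 = 1.8353034
Cp = (USL - LSL)/(6*sigma) = (142.1 - 117.7)/(6*1.8353034) = 2.2158
Cpu = (142.1 - 120.7)/(3*1.8353034) = 3.8867
Cpl = (120.7 - 117.7)/(3*1.8353034) = 0.5449
Cpk = min(Cpu, Cpl) = 0.5449

0.5449


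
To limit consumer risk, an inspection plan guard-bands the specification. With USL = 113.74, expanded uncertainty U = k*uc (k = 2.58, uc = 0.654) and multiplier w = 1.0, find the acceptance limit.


U = k * uc = 2.58 * 0.654 = 1.68732
guard band g = w * U = 1.0 * 1.68732 = 1.68732
AL = USL - g = 113.74 - 1.68732
AL = 112.0527

112.0527


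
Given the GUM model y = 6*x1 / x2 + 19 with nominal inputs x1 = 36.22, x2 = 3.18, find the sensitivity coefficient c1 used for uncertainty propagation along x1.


y = 6*x1 / x2 + 19
dy/dx1 = 6/x2
Evaluate at x2 = 3.18: c1 = 6 / 3.18
c1 = 1.8868

1.8868


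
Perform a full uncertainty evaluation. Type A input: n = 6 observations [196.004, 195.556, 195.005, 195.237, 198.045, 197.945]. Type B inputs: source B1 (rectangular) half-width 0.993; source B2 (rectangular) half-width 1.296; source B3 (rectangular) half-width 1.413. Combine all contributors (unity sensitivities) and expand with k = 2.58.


mean = (196.004 + 195.556 + 195.005 + 195.237 + 198.045 + 197.945) / 6 = 196.2986667
s = sqrt(sum((x - mean)^2)/(n-1)) = 1.3564059
u_A = s / sqrt(n) = 1.3564059 / sqrt(6) = 0.55375039
u_B1 = 0.993 / sqrt(3) = 0.57330882
u_B2 = 1.296 / sqrt(3) = 0.74824595
u_B3 = 1.413 / sqrt(3) = 0.81579593
uc = sqrt(0.55375039^2 + 0.57330882^2 + 0.74824595^2 + 0.81579593^2) = 1.3640812
U = k * uc = 2.58 * 1.3640812
U = 3.5193

3.5193


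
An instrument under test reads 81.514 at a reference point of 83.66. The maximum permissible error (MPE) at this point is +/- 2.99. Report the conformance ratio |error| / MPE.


e = indication - reference = 81.514 - 83.66 = -2.1460
|e| = 2.1460
ratio = |e| / MPE = 2.1460 / 2.99
ratio = 0.7177

0.7177


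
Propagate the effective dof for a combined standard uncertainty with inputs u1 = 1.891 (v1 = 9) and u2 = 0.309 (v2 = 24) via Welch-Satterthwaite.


uc = sqrt(u1^2 + u2^2) = sqrt(1.891^2 + 0.309^2) = 1.9160799
v_eff = uc^4 / (u1^4/v1 + u2^4/v2)
= 1.9160799^4 / (1.891^4/9 + 0.309^4/24)
= 13.4789 / 1.4211493
v_eff = 9.4845

9.4845


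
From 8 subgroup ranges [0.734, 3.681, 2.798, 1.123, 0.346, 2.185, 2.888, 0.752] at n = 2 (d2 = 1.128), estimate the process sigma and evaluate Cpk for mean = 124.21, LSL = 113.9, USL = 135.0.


R_bar = (0.734 + 3.681 + 2.798 + 1.123 + 0.346 + 2.185 + 2.888 + 0.752) / 8 = 1.813375
sigma = R_bar / d2 = 1.813375 / 1.128 = 1.607602
Cp = (USL - LSL)/(6*sigma) = (135.0 - 113.9)/(6*1.607602) = 2.1875
Cpu = (135.0 - 124.21)/(3*1.607602) = 2.2373
Cpl = (124.21 - 113.9)/(3*1.607602) = 2.1378
Cpk = min(Cpu, Cpl) = 2.1378

2.1378


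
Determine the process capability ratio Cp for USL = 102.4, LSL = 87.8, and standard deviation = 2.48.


Cp = (USL - LSL) / (6 * sigma)
= (102.4 - 87.8) / (6 * 2.48)
= 14.6000 / 14.8800
= 0.9812

0.9812


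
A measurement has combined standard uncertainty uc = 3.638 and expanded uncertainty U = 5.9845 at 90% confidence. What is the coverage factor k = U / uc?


k = U / uc
k = 5.9845 / 3.638
k = 1.645

1.645


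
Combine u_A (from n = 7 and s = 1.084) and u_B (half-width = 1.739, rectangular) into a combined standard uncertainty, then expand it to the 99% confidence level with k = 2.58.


u_A = s / sqrt(n) = 1.084 / sqrt(7) = 0.40971349
u_B = half_width / sqrt(3) = 1.739 / sqrt(3) = 1.0040121
uc = sqrt(u_A^2 + u_B^2) = sqrt(0.40971349^2 + 1.0040121^2) = 1.0843917
U = k * uc = 2.58 * 1.0843917
U = 2.7977

2.7977


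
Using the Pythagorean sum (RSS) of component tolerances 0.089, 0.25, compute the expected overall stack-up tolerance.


RSS = sqrt(0.089^2 + 0.25^2)
= sqrt(0.070421)
= 0.2654

0.2654


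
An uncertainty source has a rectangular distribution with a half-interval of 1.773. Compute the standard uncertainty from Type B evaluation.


u_B = half_width / sqrt(3)
u_B = 1.773 / 1.7320508
u_B = 1.0236

1.0236


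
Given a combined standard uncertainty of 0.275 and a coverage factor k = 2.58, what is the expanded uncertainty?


U = k * uc
U = 2.58 * 0.275
U = 0.7095

0.7095


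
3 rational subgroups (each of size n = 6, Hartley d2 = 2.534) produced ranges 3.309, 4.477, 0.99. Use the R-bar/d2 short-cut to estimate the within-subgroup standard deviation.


R_bar = (3.309 + 4.477 + 0.99) / 3
R_bar = 8.776 / 3 = 2.9253333
sigma_hat = R_bar / d2 = 2.9253333 / 2.534 = 1.1544

1.1544


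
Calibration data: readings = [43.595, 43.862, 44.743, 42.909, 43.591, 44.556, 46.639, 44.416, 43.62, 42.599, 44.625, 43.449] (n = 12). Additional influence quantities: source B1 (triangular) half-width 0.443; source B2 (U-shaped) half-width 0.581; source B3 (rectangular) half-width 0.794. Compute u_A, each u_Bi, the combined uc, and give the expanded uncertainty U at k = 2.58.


mean = (43.595 + 43.862 + 44.743 + 42.909 + 43.591 + 44.556 + 46.639 + 44.416 + 43.62 + 42.599 + 44.625 + 43.449) / 12 = 44.05033333
s = sqrt(sum((x - mean)^2)/(n-1)) = 1.0578803
u_A = s / sqrt(n) = 1.0578803 / sqrt(12) = 0.30538374
u_B1 = 0.443 / sqrt(6) = 0.18085399
u_B2 = 0.581 / sqrt(2) = 0.41082904
u_B3 = 0.794 / sqrt(3) = 0.45841611
uc = sqrt(0.30538374^2 + 0.18085399^2 + 0.41082904^2 + 0.45841611^2) = 0.71055839
U = k * uc = 2.58 * 0.71055839
U = 1.8332

1.8332


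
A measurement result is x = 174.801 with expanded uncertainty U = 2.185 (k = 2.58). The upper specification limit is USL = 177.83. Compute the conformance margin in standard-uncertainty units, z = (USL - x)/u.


u = U / k = 2.185 / 2.58 = 0.84689922
margin = |USL - x| = |177.83 - 174.801| = 3.029
z = margin / u = 3.029 / 0.84689922
z = 3.5766

3.5766


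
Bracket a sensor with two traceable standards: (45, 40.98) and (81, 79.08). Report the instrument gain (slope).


slope = (y2 - y1) / (x2 - x1)
= (79.08 - 40.98) / (81 - 45)
= 38.1000 / 36
= 1.0583

1.0583


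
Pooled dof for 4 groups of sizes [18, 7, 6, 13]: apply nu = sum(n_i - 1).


nu = sum_i (n_i - 1)
nu = ((18 - 1) + (7 - 1) + (6 - 1) + (13 - 1))
nu = 17 + 6 + 5 + 12
nu = 40

40


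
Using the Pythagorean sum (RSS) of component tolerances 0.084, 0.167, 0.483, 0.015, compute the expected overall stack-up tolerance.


RSS = sqrt(0.084^2 + 0.167^2 + 0.483^2 + 0.015^2)
= sqrt(0.268459)
= 0.5181

0.5181


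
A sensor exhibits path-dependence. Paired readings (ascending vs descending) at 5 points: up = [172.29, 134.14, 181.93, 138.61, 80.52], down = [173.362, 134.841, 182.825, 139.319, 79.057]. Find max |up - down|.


|172.29 - 173.362| = 1.0720
|134.14 - 134.841| = 0.7010
|181.93 - 182.825| = 0.8950
|138.61 - 139.319| = 0.7090
|80.52 - 79.057| = 1.4630
hysteresis = max(diffs) = 1.4630

1.4630


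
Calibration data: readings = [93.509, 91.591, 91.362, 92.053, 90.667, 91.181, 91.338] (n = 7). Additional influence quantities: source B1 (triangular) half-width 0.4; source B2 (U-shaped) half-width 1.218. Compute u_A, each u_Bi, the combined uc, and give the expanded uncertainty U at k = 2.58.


mean = (93.509 + 91.591 + 91.362 + 92.053 + 90.667 + 91.181 + 91.338) / 7 = 91.67157143
s = sqrt(sum((x - mean)^2)/(n-1)) = 0.91150532
u_A = s / sqrt(n) = 0.91150532 / sqrt(7) = 0.34451663
u_B1 = 0.4 / sqrt(6) = 0.16329932
u_B2 = 1.218 / sqrt(2) = 0.86125606
uc = sqrt(0.34451663^2 + 0.16329932^2 + 0.86125606^2) = 0.94187068
U = k * uc = 2.58 * 0.94187068
U = 2.4300

2.4300


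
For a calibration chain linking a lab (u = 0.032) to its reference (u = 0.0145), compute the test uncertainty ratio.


TUR = u_lab / u_ref
= 0.032 / 0.0145
= 2.2069

2.2069


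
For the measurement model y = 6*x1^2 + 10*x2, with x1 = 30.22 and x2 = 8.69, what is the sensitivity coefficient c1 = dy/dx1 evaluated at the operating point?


y = 6*x1^2 + 10*x2
dy/dx1 = 2*6*x1
Evaluate at x1 = 30.22: c1 = 12 * 30.22
c1 = 362.6400

362.6400


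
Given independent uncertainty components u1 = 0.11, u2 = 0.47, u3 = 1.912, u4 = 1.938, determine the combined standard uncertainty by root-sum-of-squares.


uc = sqrt(0.11^2 + 0.47^2 + 1.912^2 + 1.938^2)
uc = sqrt(7.644588)
uc = 2.7649

2.7649


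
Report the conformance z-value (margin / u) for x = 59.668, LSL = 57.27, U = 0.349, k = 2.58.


u = U / k = 0.349 / 2.58 = 0.13527132
margin = |LSL - x| = |57.27 - 59.668| = 2.398
z = margin / u = 2.398 / 0.13527132
z = 17.7273

17.7273


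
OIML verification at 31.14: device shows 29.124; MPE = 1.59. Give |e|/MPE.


e = indication - reference = 29.124 - 31.14 = -2.0160
|e| = 2.0160
ratio = |e| / MPE = 2.0160 / 1.59
ratio = 1.2679

1.2679


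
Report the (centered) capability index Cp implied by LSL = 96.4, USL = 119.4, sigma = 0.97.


Cp = (USL - LSL) / (6 * sigma)
= (119.4 - 96.4) / (6 * 0.97)
= 23.0000 / 5.8200
= 3.9519

3.9519


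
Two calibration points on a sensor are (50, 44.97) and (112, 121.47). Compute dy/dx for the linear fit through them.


slope = (y2 - y1) / (x2 - x1)
= (121.47 - 44.97) / (112 - 50)
= 76.5000 / 62
= 1.2339

1.2339


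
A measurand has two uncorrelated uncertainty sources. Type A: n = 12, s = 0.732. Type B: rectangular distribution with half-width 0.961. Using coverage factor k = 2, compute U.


u_A = s / sqrt(n) = 0.732 / sqrt(12) = 0.2113102
u_B = half_width / sqrt(3) = 0.961 / sqrt(3) = 0.55483361
uc = sqrt(u_A^2 + u_B^2) = sqrt(0.2113102^2 + 0.55483361^2) = 0.59371065
U = k * uc = 2 * 0.59371065
U = 1.1874

1.1874


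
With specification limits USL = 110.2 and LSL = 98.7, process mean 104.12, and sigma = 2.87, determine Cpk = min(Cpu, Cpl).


Cpu = (USL - mean) / (3*sigma) = (110.2 - 104.12) / (3*2.87) = 0.7062
Cpl = (mean - LSL) / (3*sigma) = (104.12 - 98.7) / (3*2.87) = 0.6295
Cpk = min(Cpu, Cpl) = 0.6295

0.6295


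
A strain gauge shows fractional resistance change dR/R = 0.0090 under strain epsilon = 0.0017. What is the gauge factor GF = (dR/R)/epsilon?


GF = (dR/R) / epsilon
= 0.0090 / 0.0017
= 5.2941

5.2941


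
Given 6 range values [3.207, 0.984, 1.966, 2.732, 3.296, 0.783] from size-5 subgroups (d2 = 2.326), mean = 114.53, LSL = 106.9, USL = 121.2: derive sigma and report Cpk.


R_bar = (3.207 + 0.984 + 1.966 + 2.732 + 3.296 + 0.783) / 6 = 2.1613333
sigma = R_bar / d2 = 2.1613333 / 2.326 = 0.92920606
Cp = (USL - LSL)/(6*sigma) = (121.2 - 106.9)/(6*0.92920606) = 2.5649
Cpu = (121.2 - 114.53)/(3*0.92920606) = 2.3927
Cpl = (114.53 - 106.9)/(3*0.92920606) = 2.7371
Cpk = min(Cpu, Cpl) = 2.3927

2.3927


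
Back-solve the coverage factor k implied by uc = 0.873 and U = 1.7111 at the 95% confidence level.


k = U / uc
k = 1.7111 / 0.873
k = 1.96

1.96


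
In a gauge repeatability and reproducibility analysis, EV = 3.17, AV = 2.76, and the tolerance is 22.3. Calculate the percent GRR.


GRR = sqrt(EV^2 + AV^2) = sqrt(3.17^2 + 2.76^2) = 4.2031536
%GRR = GRR / tol * 100 = 4.2031536 / 22.3 * 100
%GRR = 18.8482

18.8482


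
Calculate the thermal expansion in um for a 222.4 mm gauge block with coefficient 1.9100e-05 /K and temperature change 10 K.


dL = L * alpha * dT
= 222.4 * 1.9100e-05 * 10
= 0.0424784 mm
dL_um = 0.0424784 * 1000 = 42.4784 um

42.4784


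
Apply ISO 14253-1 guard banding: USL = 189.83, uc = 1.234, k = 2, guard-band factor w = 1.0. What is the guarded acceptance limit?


U = k * uc = 2 * 1.234 = 2.468
guard band g = w * U = 1.0 * 2.468 = 2.468
AL = USL - g = 189.83 - 2.468
AL = 187.3620

187.3620


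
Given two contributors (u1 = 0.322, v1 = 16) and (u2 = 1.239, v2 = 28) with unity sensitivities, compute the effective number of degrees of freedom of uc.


uc = sqrt(u1^2 + u2^2) = sqrt(0.322^2 + 1.239^2) = 1.2801582
v_eff = uc^4 / (u1^4/v1 + u2^4/v2)
= 1.2801582^4 / (0.322^4/16 + 1.239^4/28)
= 2.6856819 / 0.084836058
v_eff = 31.6573

31.6573


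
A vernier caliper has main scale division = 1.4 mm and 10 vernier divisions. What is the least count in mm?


LC = MSD / n_div
= 1.4 / 10
= 0.1400

0.1400


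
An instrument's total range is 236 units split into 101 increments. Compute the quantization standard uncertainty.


resolution = range / divisions
resolution = 236 / 101 = 2.3366337
u_res = resolution / (2*sqrt(3))
u_res = 2.3366337 / 3.4641016
u_res = 0.6745

0.6745


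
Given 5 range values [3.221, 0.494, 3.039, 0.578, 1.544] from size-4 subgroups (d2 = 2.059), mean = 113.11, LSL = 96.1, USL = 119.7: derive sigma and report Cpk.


R_bar = (3.221 + 0.494 + 3.039 + 0.578 + 1.544) / 5 = 1.7752
sigma = R_bar / d2 = 1.7752 / 2.059 = 0.8621661
Cp = (USL - LSL)/(6*sigma) = (119.7 - 96.1)/(6*0.8621661) = 4.5622
Cpu = (119.7 - 113.11)/(3*0.8621661) = 2.5478
Cpl = (113.11 - 96.1)/(3*0.8621661) = 6.5765
Cpk = min(Cpu, Cpl) = 2.5478

2.5478


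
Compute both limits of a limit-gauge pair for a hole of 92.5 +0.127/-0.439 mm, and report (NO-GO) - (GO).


GO = nominal - lower_tol (smallest hole = maximum material condition)
GO = 92.5 - 0.439 = 92.061
NO-GO = nominal + upper_tol (largest hole = least material condition)
NO-GO = 92.5 + 0.127 = 92.627
spread = NO-GO - GO = 92.627 - 92.061 = 0.5660

0.5660


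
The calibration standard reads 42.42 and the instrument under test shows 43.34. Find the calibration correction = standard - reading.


Correction = standard - reading
= 42.42 - 43.34
= -0.9200

-0.9200


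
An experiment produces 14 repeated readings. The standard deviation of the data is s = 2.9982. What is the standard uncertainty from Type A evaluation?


u_A = s / sqrt(n)
u_A = 2.9982 / sqrt(14)
u_A = 2.9982 / 3.7416574
u_A = 0.8013

0.8013


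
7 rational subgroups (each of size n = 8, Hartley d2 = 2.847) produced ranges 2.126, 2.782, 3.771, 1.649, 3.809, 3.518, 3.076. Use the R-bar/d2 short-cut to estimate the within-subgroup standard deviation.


R_bar = (2.126 + 2.782 + 3.771 + 1.649 + 3.809 + 3.518 + 3.076) / 7
R_bar = 20.731 / 7 = 2.9615714
sigma_hat = R_bar / d2 = 2.9615714 / 2.847 = 1.0402

1.0402


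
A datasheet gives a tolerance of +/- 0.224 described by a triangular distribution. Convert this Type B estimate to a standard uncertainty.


u_B = half_width / sqrt(6)
u_B = 0.224 / 2.4494897
u_B = 0.0914

0.0914


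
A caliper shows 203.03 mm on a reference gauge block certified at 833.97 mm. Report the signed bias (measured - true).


Systematic error = measured - true
= 203.03 - 833.97
= -630.9400

-630.9400


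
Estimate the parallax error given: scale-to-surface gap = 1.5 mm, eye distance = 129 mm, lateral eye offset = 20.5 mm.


error = h * offset / d
= 1.5 * 20.5 / 129
= 0.2384

0.2384


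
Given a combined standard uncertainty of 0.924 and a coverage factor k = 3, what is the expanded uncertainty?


U = k * uc
U = 3 * 0.924
U = 2.7720

2.7720


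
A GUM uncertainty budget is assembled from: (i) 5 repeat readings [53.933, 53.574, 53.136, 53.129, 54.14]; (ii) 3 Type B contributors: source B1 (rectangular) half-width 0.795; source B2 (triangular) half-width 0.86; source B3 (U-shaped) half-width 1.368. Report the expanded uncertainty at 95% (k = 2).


mean = (53.933 + 53.574 + 53.136 + 53.129 + 54.14) / 5 = 53.5824
s = sqrt(sum((x - mean)^2)/(n-1)) = 0.45791735
u_A = s / sqrt(n) = 0.45791735 / sqrt(5) = 0.20478686
u_B1 = 0.795 / sqrt(3) = 0.45899346
u_B2 = 0.86 / sqrt(6) = 0.35109353
u_B3 = 1.368 / sqrt(2) = 0.96732208
uc = sqrt(0.20478686^2 + 0.45899346^2 + 0.35109353^2 + 0.96732208^2) = 1.1452473
U = k * uc = 2 * 1.1452473
U = 2.2905

2.2905


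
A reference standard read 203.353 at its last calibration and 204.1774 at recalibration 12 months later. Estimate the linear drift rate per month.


rate = (v2 - v1) / months
= (204.1774 - 203.353) / 12
= 0.8244 / 12
= 0.0687

0.0687


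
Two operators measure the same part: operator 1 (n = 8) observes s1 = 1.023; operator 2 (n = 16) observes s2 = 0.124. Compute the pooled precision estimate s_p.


s_p = sqrt(((n1-1)*s1^2 + (n2-1)*s2^2) / (n1+n2-2))
numerator = (8-1)*1.023^2 + (16-1)*0.124^2 = 7.325703 + 0.23064 = 7.556343
denominator = 8 + 16 - 2 = 22
s_p^2 = 7.556343 / 22 = 0.34347014
s_p = sqrt(0.34347014) = 0.5861

0.5861


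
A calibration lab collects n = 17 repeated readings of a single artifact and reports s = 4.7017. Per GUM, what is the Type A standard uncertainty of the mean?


u_A = s / sqrt(n)
u_A = 4.7017 / sqrt(17)
u_A = 4.7017 / 4.1231056
u_A = 1.1403

1.1403


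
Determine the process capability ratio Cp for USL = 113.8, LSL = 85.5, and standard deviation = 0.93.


Cp = (USL - LSL) / (6 * sigma)
= (113.8 - 85.5) / (6 * 0.93)
= 28.3000 / 5.5800
= 5.0717

5.0717


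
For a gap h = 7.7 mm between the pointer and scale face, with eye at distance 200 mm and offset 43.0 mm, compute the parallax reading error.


error = h * offset / d
= 7.7 * 43.0 / 200
= 1.6555

1.6555


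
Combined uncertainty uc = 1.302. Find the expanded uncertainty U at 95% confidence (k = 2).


U = k * uc
U = 2 * 1.302
U = 2.6040

2.6040


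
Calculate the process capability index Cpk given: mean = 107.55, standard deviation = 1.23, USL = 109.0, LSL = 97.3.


Cpu = (USL - mean) / (3*sigma) = (109.0 - 107.55) / (3*1.23) = 0.3930
Cpl = (mean - LSL) / (3*sigma) = (107.55 - 97.3) / (3*1.23) = 2.7778
Cpk = min(Cpu, Cpl) = 0.3930

0.3930


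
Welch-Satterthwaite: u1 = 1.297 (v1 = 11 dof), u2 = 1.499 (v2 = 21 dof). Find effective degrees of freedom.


uc = sqrt(u1^2 + u2^2) = sqrt(1.297^2 + 1.499^2) = 1.9822235
v_eff = uc^4 / (u1^4/v1 + u2^4/v2)
= 1.9822235^4 / (1.297^4/11 + 1.499^4/21)
= 15.438691 / 0.49768622
v_eff = 31.0209

31.0209


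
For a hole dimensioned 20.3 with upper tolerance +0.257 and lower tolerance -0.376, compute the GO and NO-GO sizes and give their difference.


GO = nominal - lower_tol (smallest hole = maximum material condition)
GO = 20.3 - 0.376 = 19.924
NO-GO = nominal + upper_tol (largest hole = least material condition)
NO-GO = 20.3 + 0.257 = 20.557
spread = NO-GO - GO = 20.557 - 19.924 = 0.6330

0.6330


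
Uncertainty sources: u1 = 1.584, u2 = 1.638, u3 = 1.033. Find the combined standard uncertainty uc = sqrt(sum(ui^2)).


uc = sqrt(1.584^2 + 1.638^2 + 1.033^2)
uc = sqrt(6.259189)
uc = 2.5018

2.5018


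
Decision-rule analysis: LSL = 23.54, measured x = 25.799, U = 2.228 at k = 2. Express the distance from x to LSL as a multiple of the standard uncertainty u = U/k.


u = U / k = 2.228 / 2 = 1.114
margin = |LSL - x| = |23.54 - 25.799| = 2.259
z = margin / u = 2.259 / 1.114
z = 2.0278

2.0278


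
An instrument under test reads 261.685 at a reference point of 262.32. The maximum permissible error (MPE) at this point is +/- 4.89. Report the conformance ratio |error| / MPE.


e = indication - reference = 261.685 - 262.32 = -0.6350
|e| = 0.6350
ratio = |e| / MPE = 0.6350 / 4.89
ratio = 0.1299

0.1299


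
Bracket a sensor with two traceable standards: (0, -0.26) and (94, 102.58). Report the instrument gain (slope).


slope = (y2 - y1) / (x2 - x1)
= (102.58 - -0.26) / (94 - 0)
= 102.8400 / 94
= 1.0940

1.0940


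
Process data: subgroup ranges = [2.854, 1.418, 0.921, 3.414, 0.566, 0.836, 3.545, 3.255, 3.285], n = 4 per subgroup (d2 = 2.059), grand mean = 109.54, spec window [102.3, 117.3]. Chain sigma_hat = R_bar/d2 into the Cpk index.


R_bar = (2.854 + 1.418 + 0.921 + 3.414 + 0.566 + 0.836 + 3.545 + 3.255 + 3.285) / 9 = 2.2326667
sigma = R_bar / d2 = 2.2326667 / 2.059 = 1.0843452
Cp = (USL - LSL)/(6*sigma) = (117.3 - 102.3)/(6*1.0843452) = 2.3055
Cpu = (117.3 - 109.54)/(3*1.0843452) = 2.3855
Cpl = (109.54 - 102.3)/(3*1.0843452) = 2.2256
Cpk = min(Cpu, Cpl) = 2.2256

2.2256


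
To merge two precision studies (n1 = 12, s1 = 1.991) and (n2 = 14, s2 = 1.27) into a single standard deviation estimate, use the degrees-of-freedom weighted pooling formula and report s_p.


s_p = sqrt(((n1-1)*s1^2 + (n2-1)*s2^2) / (n1+n2-2))
numerator = (12-1)*1.991^2 + (14-1)*1.27^2 = 43.604891 + 20.9677 = 64.572591
denominator = 12 + 14 - 2 = 24
s_p^2 = 64.572591 / 24 = 2.6905246
s_p = sqrt(2.6905246) = 1.6403

1.6403


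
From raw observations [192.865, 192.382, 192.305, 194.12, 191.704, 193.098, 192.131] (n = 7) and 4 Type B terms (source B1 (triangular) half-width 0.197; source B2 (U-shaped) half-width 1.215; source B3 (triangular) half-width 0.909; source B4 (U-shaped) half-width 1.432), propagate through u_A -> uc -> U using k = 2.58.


mean = (192.865 + 192.382 + 192.305 + 194.12 + 191.704 + 193.098 + 192.131) / 7 = 192.6578571
s = sqrt(sum((x - mean)^2)/(n-1)) = 0.79188834
u_A = s / sqrt(n) = 0.79188834 / sqrt(7) = 0.29930566
u_B1 = 0.197 / sqrt(6) = 0.080424913
u_B2 = 1.215 / sqrt(2) = 0.85913474
u_B3 = 0.909 / sqrt(6) = 0.3710977
u_B4 = 1.432 / sqrt(2) = 1.0125769
uc = sqrt(0.29930566^2 + 0.080424913^2 + 0.85913474^2 + 0.3710977^2 + 1.0125769^2) = 1.4132197
U = k * uc = 2.58 * 1.4132197
U = 3.6461

3.6461


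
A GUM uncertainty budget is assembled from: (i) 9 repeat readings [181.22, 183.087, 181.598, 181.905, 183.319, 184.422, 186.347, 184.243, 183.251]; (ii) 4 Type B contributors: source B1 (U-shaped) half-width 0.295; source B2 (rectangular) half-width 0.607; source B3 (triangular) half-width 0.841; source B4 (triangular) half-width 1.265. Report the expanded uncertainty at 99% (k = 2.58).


mean = (181.22 + 183.087 + 181.598 + 181.905 + 183.319 + 184.422 + 186.347 + 184.243 + 183.251) / 9 = 183.2657778
s = sqrt(sum((x - mean)^2)/(n-1)) = 1.6062052
u_A = s / sqrt(n) = 1.6062052 / sqrt(9) = 0.53540173
u_B1 = 0.295 / sqrt(2) = 0.2085965
u_B2 = 0.607 / sqrt(3) = 0.35045161
u_B3 = 0.841 / sqrt(6) = 0.34333681
u_B4 = 1.265 / sqrt(6) = 0.51643409
uc = sqrt(0.53540173^2 + 0.2085965^2 + 0.35045161^2 + 0.34333681^2 + 0.51643409^2) = 0.91518751
U = k * uc = 2.58 * 0.91518751
U = 2.3612

2.3612
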